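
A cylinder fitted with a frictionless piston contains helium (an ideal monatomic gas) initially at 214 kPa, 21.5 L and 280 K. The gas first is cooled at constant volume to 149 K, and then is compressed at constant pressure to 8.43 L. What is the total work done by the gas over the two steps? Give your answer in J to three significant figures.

W_total ≈ -1490 J

Step 1 (isochoric): W = 0 (constant volume).
After step 1: P = 113.9 kPa (V unchanged).
Step 2 (isobaric): W = PΔV = (113.9 kPa)(8.43 − 21.5 L) = -1488 J.
W_total = 0 − 1488 = -1488 J.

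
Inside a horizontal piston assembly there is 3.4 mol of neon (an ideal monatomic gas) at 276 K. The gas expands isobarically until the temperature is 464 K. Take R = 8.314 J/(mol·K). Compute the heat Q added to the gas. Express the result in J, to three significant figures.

Isobaric: W = nRΔT = (3.4)(8.314)(188) = 5314 J.
ΔU = nCᵥΔT with Cᵥ = 3R/2: ΔU = (3.4)(12.47)(188) = 7971 J.
Q = ΔU + W = 7971 + 5314 = 13286 J.

Q ≈ 13300 J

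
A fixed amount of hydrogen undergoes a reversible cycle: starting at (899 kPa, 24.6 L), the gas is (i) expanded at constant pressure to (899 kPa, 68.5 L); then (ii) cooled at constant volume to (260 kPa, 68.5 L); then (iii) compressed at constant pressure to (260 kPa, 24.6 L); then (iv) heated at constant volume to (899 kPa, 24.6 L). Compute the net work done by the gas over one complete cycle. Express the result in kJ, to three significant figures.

Constant-volume legs do no work.
W(i) = (899)(68.5 − 24.6) = 39466 J; W(iii) = (260)(24.6 − 68.5) = -11414 J.
W_net = 39466 − 11414 = 28052 J (the clockwise enclosed area).

W_net ≈ 28.1 kJ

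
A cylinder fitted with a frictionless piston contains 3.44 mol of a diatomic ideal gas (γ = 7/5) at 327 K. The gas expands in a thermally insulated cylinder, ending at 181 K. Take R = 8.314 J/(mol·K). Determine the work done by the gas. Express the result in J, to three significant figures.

Adiabatic ⇒ Q = 0, so W_by = −ΔU = nCᵥ(T₁ − T₂).
Cᵥ = 5R/2 = 20.79 J/(mol·K).
W = (3.44)(20.79)(327 − 181) = 10439 J.

W ≈ 10400 J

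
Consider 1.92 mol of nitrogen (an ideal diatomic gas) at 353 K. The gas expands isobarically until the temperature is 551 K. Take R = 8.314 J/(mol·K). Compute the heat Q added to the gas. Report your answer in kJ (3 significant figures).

Q ≈ 11.1 kJ

Isobaric: W = nRΔT = (1.92)(8.314)(198) = 3161 J.
ΔU = nCᵥΔT with Cᵥ = 5R/2: ΔU = (1.92)(20.79)(198) = 7902 J.
Q = ΔU + W = 7902 + 3161 = 11062 J.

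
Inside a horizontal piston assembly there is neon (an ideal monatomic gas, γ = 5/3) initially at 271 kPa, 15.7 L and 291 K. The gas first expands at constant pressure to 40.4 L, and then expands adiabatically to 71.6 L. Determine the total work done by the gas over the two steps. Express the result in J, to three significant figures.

Step 1 (isobaric): W = PΔV = (271 kPa)(40.4 − 15.7 L) = 6694 J.
After step 1: P = 271 kPa, V = 40.4 L, T = 748.8 K.
Step 2 (adiabatic): W = (P₁V₁ − P₂V₂)/(γ−1) = (10948 − 7476)/0.667 = 5209 J.
W_total = 6694 + 5209 = 11902 J.

W_total ≈ 11900 J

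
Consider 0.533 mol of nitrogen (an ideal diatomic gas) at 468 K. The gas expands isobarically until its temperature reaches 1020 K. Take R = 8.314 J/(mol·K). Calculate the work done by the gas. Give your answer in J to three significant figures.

Isobaric: W = P ΔV = nR ΔT.
W = (0.533)(8.314)(1020 − 468) = 2446 J.

W ≈ 2450 J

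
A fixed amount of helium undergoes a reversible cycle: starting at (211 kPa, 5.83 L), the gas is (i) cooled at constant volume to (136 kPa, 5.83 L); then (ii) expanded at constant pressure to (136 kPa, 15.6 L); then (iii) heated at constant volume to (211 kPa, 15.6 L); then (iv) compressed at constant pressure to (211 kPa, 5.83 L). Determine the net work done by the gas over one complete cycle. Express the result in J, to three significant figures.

Constant-volume legs do no work.
W(ii) = (136)(15.6 − 5.83) = 1329 J; W(iv) = (211)(5.83 − 15.6) = -2061 J.
W_net = 1329 − 2061 = -732.7 J (the counter-clockwise enclosed area).

W_net ≈ -733 J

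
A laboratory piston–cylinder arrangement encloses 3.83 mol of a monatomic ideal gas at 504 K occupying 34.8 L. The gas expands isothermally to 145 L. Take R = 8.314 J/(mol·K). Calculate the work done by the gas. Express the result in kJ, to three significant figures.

Isothermal: W = nRT ln(V₂/V₁).
W = (3.83)(8.314)(504) × ln(145/34.8)
  = 16049 × 1.427
W_by_gas = 22903 J.

W ≈ 22.9 kJ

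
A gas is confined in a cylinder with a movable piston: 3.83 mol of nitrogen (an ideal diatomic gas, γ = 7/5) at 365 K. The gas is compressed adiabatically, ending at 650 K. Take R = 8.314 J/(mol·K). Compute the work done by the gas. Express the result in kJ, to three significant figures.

W ≈ -22.7 kJ

Adiabatic ⇒ Q = 0, so W_by = −ΔU = nCᵥ(T₁ − T₂).
Cᵥ = 5R/2 = 20.79 J/(mol·K).
W = (3.83)(20.79)(365 − 650) = -22688 J.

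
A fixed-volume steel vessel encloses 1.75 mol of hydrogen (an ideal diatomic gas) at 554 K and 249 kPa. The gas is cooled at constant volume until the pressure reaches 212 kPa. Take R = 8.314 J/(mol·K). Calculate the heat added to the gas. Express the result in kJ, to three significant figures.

Q ≈ -2.99 kJ

Constant volume ⇒ W = 0, so Q = ΔU = nCᵥΔT with Cᵥ = 5R/2 = 20.79 J/(mol·K).
At constant V, T₂/T₁ = P₂/P₁ ⇒ ΔT = T₁(P₂/P₁ − 1) = 554·(212/249 − 1) = -82.32 K.
ΔU = (1.75)(20.79)(-82.32) = -2994 J.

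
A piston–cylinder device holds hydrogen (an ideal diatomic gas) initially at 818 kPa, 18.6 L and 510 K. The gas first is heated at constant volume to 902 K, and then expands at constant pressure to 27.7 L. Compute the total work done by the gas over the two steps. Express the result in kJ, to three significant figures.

W_total ≈ 13.2 kJ

Step 1 (isochoric): W = 0 (constant volume).
After step 1: P = 1447 kPa (V unchanged).
Step 2 (isobaric): W = PΔV = (1447 kPa)(27.7 − 18.6 L) = 13165 J.
W_total = 0 + 13165 = 13165 J.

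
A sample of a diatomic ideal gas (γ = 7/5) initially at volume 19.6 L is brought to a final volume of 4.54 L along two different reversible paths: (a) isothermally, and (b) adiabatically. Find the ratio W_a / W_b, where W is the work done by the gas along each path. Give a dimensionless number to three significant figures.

Path (a) isothermal: W = P₁V₁ ln(V₂/V₁) → W_a/(P₁V₁) = -1.463.
Path (b) adiabatic: W = P₁V₁(1 − (V₁/V₂)^(γ−1))/(γ−1) → W_b/(P₁V₁) = -1.988.
W_a / W_b = -1.463 / -1.988 = 0.7358.

W_a / W_b ≈ 0.736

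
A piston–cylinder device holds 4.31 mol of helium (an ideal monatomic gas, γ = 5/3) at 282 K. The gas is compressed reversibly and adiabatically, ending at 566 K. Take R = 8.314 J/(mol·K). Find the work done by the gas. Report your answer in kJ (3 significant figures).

Adiabatic ⇒ Q = 0, so W_by = −ΔU = nCᵥ(T₁ − T₂).
Cᵥ = 3R/2 = 12.47 J/(mol·K).
W = (4.31)(12.47)(282 − 566) = -15265 J.

W ≈ -15.3 kJ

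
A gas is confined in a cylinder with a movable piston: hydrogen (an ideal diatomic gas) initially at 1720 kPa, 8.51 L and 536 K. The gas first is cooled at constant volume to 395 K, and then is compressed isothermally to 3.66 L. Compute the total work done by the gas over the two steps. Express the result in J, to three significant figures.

W_total ≈ -9100 J

Step 1 (isochoric): W = 0 (constant volume).
After step 1: P = 1268 kPa (V unchanged).
Step 2 (isothermal): W = P₁V₁ ln(V₂/V₁) = (10787) ln(3.66/8.51) = -9102 J.
W_total = 0 − 9102 = -9102 J.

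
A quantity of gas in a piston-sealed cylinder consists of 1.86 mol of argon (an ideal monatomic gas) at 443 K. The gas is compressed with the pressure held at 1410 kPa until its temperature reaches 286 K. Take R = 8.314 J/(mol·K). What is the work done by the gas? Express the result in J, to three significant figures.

W ≈ -2430 J

Isobaric: W = P ΔV = nR ΔT.
W = (1.86)(8.314)(286 − 443) = -2428 J.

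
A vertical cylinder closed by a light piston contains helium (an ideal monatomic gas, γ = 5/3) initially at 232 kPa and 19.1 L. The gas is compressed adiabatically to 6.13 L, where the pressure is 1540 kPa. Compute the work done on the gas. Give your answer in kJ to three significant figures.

Adiabatic: W = (P₁V₁ − P₂V₂)/(γ − 1) with γ = 5/3.
P₁V₁ = 4431 J, P₂V₂ = 9440 J.
W = (4431 − 9440) / 0.6667 = -7513 J.
Work on gas = −W_by = 7513 J.

W ≈ 7.51 kJ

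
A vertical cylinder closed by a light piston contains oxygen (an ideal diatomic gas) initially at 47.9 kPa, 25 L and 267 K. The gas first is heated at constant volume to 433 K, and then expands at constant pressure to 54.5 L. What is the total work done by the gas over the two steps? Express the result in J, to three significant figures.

W_total ≈ 2290 J

Step 1 (isochoric): W = 0 (constant volume).
After step 1: P = 77.68 kPa (V unchanged).
Step 2 (isobaric): W = PΔV = (77.68 kPa)(54.5 − 25 L) = 2292 J.
W_total = 0 + 2292 = 2292 J.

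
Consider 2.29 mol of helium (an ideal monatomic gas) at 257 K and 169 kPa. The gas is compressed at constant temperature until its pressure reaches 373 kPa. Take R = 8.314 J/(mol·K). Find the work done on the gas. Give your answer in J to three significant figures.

Isothermal process: W = nRT ln(V₂/V₁) = nRT ln(P₁/P₂).
W = (2.29)(8.314)(257) × ln(169/373)
  = 4893 × ln(0.4531) = 4893 × -0.7917
W_by_gas = -3874 J; work on gas = −W_by = 3874 J.

W ≈ 3870 J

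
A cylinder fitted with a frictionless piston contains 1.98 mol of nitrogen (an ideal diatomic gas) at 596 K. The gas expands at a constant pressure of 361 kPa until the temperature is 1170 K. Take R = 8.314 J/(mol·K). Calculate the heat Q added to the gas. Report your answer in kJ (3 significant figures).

Isobaric: W = nRΔT = (1.98)(8.314)(574) = 9449 J.
ΔU = nCᵥΔT with Cᵥ = 5R/2: ΔU = (1.98)(20.79)(574) = 23623 J.
Q = ΔU + W = 23623 + 9449 = 33072 J.

Q ≈ 33.1 kJ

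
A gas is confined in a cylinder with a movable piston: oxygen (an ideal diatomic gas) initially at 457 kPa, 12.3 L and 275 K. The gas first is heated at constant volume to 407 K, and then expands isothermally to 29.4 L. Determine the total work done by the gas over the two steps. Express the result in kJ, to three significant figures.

W_total ≈ 7.25 kJ

Step 1 (isochoric): W = 0 (constant volume).
After step 1: P = 676.4 kPa (V unchanged).
Step 2 (isothermal): W = P₁V₁ ln(V₂/V₁) = (8319) ln(29.4/12.3) = 7249 J.
W_total = 0 + 7249 = 7249 J.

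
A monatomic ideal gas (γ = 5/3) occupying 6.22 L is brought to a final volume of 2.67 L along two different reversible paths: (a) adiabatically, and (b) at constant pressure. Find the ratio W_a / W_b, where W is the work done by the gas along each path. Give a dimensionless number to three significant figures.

W_a / W_b ≈ 1.99

Path (a) adiabatic: W = P₁V₁(1 − (V₁/V₂)^(γ−1))/(γ−1) → W_a/(P₁V₁) = -1.136.
Path (b) isobaric: W = P₁(V₂ − V₁) → W_b/(P₁V₁) = -0.5707.
W_a / W_b = -1.136 / -0.5707 = 1.99.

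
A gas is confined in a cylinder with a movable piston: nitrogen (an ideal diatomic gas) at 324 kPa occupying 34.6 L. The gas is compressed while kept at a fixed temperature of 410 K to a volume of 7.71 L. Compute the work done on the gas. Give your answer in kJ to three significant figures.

Isothermal: W = nRT ln(V₂/V₁) = P₁V₁ ln(V₂/V₁).
P₁V₁ = (324 kPa)(34.6 L) = 11210 J.
W = 11210 × ln(7.71/34.6) = 11210 × -1.501
W_by_gas = -16831 J; work on gas = −W_by = 16831 J.

W ≈ 16.8 kJ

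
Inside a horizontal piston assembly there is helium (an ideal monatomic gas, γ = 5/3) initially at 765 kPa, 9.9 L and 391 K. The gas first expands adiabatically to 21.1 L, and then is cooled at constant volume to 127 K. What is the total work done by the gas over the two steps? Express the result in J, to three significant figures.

Step 1 (adiabatic): W = (P₁V₁ − P₂V₂)/(γ−1) = (7574 − 4573)/0.667 = 4501 J.
Step 2 (isochoric): W = 0 (constant volume).
W_total = 4501 + 0 = 4501 J.

W_total ≈ 4500 J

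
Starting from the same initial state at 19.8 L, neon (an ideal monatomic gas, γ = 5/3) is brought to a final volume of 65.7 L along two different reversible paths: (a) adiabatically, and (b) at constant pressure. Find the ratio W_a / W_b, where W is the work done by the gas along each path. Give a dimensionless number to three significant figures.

Path (a) adiabatic: W = P₁V₁(1 − (V₁/V₂)^(γ−1))/(γ−1) → W_a/(P₁V₁) = 0.8257.
Path (b) isobaric: W = P₁(V₂ − V₁) → W_b/(P₁V₁) = 2.318.
W_a / W_b = 0.8257 / 2.318 = 0.3562.

W_a / W_b ≈ 0.356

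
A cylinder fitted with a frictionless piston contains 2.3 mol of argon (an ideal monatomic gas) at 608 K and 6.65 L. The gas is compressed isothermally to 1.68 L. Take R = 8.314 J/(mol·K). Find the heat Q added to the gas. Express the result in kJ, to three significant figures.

Isothermal ⇒ ΔU = 0, so Q = W = nRT ln(V₂/V₁).
Q = (2.3)(8.314)(608) ln(1.68/6.65) = 11626 × -1.376 = -15996 J.

Q ≈ -16.0 kJ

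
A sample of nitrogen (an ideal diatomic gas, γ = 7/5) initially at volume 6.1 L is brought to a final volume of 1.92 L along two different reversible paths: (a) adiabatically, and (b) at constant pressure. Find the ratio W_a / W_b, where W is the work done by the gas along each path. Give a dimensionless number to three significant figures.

W_a / W_b ≈ 2.14

Path (a) adiabatic: W = P₁V₁(1 − (V₁/V₂)^(γ−1))/(γ−1) → W_a/(P₁V₁) = -1.47.
Path (b) isobaric: W = P₁(V₂ − V₁) → W_b/(P₁V₁) = -0.6852.
W_a / W_b = -1.47 / -0.6852 = 2.145.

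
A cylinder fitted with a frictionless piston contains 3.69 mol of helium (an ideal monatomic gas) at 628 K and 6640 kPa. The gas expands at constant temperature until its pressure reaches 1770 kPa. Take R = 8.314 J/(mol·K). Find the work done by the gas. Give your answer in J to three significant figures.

Isothermal process: W = nRT ln(V₂/V₁) = nRT ln(P₁/P₂).
W = (3.69)(8.314)(628) × ln(6640/1770)
  = 19266 × ln(3.751) = 19266 × 1.322
W_by_gas = 25472 J.

W ≈ 25500 J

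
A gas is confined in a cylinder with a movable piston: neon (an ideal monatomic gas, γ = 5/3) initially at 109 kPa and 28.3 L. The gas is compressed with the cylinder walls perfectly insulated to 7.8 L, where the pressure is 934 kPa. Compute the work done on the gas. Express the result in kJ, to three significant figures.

Adiabatic: W = (P₁V₁ − P₂V₂)/(γ − 1) with γ = 5/3.
P₁V₁ = 3085 J, P₂V₂ = 7285 J.
W = (3085 − 7285) / 0.6667 = -6301 J.
Work on gas = −W_by = 6301 J.

W ≈ 6.30 kJ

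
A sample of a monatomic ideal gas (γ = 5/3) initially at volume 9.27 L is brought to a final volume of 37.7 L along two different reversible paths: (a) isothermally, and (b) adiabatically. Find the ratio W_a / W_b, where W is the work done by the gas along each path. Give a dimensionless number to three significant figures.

W_a / W_b ≈ 1.54

Path (a) isothermal: W = P₁V₁ ln(V₂/V₁) → W_a/(P₁V₁) = 1.403.
Path (b) adiabatic: W = P₁V₁(1 − (V₁/V₂)^(γ−1))/(γ−1) → W_b/(P₁V₁) = 0.9113.
W_a / W_b = 1.403 / 0.9113 = 1.539.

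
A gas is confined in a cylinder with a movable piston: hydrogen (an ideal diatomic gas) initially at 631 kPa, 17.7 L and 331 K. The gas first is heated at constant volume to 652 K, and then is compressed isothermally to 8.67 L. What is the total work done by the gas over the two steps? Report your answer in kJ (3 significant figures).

Step 1 (isochoric): W = 0 (constant volume).
After step 1: P = 1243 kPa (V unchanged).
Step 2 (isothermal): W = P₁V₁ ln(V₂/V₁) = (22000) ln(8.67/17.7) = -15701 J.
W_total = 0 − 15701 = -15701 J.

W_total ≈ -15.7 kJ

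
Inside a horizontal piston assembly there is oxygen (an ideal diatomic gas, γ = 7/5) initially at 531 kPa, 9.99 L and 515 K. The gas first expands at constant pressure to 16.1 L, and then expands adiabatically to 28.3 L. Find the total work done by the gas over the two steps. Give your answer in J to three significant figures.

Step 1 (isobaric): W = PΔV = (531 kPa)(16.1 − 9.99 L) = 3244 J.
After step 1: P = 531 kPa, V = 16.1 L, T = 830 K.
Step 2 (adiabatic): W = (P₁V₁ − P₂V₂)/(γ−1) = (8549 − 6822)/0.4 = 4317 J.
W_total = 3244 + 4317 = 7561 J.

W_total ≈ 7560 J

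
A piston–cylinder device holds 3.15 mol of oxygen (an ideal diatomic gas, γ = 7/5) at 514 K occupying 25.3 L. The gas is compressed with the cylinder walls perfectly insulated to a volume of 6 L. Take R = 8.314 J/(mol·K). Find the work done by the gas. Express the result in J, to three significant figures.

W ≈ -26200 J

Adiabatic: TV^(γ−1) = const with γ = 7/5.
T₂ = T₁ (V₁/V₂)^(γ−1) = 514 × (25.3/6)^0.4 = 514 × 1.778 = 914 K.
W_by = nCᵥ(T₁ − T₂) = (3.15)(20.79)(514 − 914) = -26190 J.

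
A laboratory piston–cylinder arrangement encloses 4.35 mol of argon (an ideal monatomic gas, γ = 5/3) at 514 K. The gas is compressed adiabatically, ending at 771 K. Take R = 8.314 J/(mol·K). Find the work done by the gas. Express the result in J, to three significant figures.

W ≈ -13900 J

Adiabatic ⇒ Q = 0, so W_by = −ΔU = nCᵥ(T₁ − T₂).
Cᵥ = 3R/2 = 12.47 J/(mol·K).
W = (4.35)(12.47)(514 − 771) = -13942 J.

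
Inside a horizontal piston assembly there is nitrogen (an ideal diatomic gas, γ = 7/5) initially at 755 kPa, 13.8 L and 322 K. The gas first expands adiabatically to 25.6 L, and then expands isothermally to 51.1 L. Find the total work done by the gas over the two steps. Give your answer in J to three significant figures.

W_total ≈ 11300 J

Step 1 (adiabatic): W = (P₁V₁ − P₂V₂)/(γ−1) = (10419 − 8137)/0.4 = 5704 J.
After step 1: P = 317.9 kPa, V = 25.6 L, T = 251.5 K.
Step 2 (isothermal): W = P₁V₁ ln(V₂/V₁) = (8137) ln(51.1/25.6) = 5624 J.
W_total = 5704 + 5624 = 11329 J.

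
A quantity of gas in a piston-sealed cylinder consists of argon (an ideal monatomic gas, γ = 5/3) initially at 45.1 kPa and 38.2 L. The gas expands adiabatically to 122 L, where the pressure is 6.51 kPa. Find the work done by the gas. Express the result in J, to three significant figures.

Adiabatic: W = (P₁V₁ − P₂V₂)/(γ − 1) with γ = 5/3.
P₁V₁ = 1723 J, P₂V₂ = 794.2 J.
W = (1723 − 794.2) / 0.6667 = 1393 J.

W ≈ 1390 J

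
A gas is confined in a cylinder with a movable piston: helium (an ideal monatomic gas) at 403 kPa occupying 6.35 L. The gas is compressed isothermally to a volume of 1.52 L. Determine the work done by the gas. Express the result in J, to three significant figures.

W ≈ -3660 J

Isothermal: W = nRT ln(V₂/V₁) = P₁V₁ ln(V₂/V₁).
P₁V₁ = (403 kPa)(6.35 L) = 2559 J.
W = 2559 × ln(1.52/6.35) = 2559 × -1.43
W_by_gas = -3659 J.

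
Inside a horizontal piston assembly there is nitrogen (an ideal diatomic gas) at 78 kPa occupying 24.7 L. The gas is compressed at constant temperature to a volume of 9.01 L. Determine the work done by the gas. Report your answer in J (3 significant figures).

Isothermal: W = nRT ln(V₂/V₁) = P₁V₁ ln(V₂/V₁).
P₁V₁ = (78 kPa)(24.7 L) = 1927 J.
W = 1927 × ln(9.01/24.7) = 1927 × -1.008
W_by_gas = -1943 J.

W ≈ -1940 J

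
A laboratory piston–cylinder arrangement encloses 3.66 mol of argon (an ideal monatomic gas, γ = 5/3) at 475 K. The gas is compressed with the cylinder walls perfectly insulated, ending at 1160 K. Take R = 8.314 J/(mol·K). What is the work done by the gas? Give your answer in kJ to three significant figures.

W ≈ -31.3 kJ

Adiabatic ⇒ Q = 0, so W_by = −ΔU = nCᵥ(T₁ − T₂).
Cᵥ = 3R/2 = 12.47 J/(mol·K).
W = (3.66)(12.47)(475 − 1160) = -31266 J.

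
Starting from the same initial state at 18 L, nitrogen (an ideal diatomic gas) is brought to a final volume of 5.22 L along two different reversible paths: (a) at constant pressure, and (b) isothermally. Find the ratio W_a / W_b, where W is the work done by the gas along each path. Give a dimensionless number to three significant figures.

W_a / W_b ≈ 0.574

Path (a) isobaric: W = P₁(V₂ − V₁) → W_a/(P₁V₁) = -0.71.
Path (b) isothermal: W = P₁V₁ ln(V₂/V₁) → W_b/(P₁V₁) = -1.238.
W_a / W_b = -0.71 / -1.238 = 0.5736.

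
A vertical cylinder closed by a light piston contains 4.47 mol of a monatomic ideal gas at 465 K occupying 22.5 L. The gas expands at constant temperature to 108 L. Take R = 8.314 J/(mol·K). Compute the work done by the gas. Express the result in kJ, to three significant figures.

Isothermal: W = nRT ln(V₂/V₁).
W = (4.47)(8.314)(465) × ln(108/22.5)
  = 17281 × 1.569
W_by_gas = 27107 J.

W ≈ 27.1 kJ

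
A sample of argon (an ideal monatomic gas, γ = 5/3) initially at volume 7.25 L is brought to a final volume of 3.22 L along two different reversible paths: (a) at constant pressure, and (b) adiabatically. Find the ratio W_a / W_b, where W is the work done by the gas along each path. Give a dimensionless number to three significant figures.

Path (a) isobaric: W = P₁(V₂ − V₁) → W_a/(P₁V₁) = -0.5559.
Path (b) adiabatic: W = P₁V₁(1 − (V₁/V₂)^(γ−1))/(γ−1) → W_b/(P₁V₁) = -1.077.
W_a / W_b = -0.5559 / -1.077 = 0.5162.

W_a / W_b ≈ 0.516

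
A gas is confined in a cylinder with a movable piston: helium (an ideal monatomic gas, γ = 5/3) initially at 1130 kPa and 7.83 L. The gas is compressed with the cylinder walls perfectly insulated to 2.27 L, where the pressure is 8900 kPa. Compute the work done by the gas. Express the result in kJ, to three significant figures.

W ≈ -17.0 kJ

Adiabatic: W = (P₁V₁ − P₂V₂)/(γ − 1) with γ = 5/3.
P₁V₁ = 8848 J, P₂V₂ = 20203 J.
W = (8848 − 20203) / 0.6667 = -17033 J.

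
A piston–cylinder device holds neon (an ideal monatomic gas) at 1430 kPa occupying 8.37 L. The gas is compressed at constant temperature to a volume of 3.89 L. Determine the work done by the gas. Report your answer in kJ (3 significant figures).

Isothermal: W = nRT ln(V₂/V₁) = P₁V₁ ln(V₂/V₁).
P₁V₁ = (1430 kPa)(8.37 L) = 11969 J.
W = 11969 × ln(3.89/8.37) = 11969 × -0.7662
W_by_gas = -9171 J.

W ≈ -9.17 kJ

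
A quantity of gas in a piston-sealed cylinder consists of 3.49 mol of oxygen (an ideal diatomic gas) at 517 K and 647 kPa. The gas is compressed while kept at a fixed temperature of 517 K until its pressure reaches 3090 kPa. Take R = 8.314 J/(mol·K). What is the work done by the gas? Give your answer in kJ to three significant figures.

Isothermal process: W = nRT ln(V₂/V₁) = nRT ln(P₁/P₂).
W = (3.49)(8.314)(517) × ln(647/3090)
  = 15001 × ln(0.2094) = 15001 × -1.564
W_by_gas = -23456 J.

W ≈ -23.5 kJ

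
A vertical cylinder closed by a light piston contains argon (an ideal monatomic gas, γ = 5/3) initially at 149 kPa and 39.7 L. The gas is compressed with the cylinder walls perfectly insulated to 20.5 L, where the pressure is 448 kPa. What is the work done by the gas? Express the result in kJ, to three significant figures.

W ≈ -4.90 kJ

Adiabatic: W = (P₁V₁ − P₂V₂)/(γ − 1) with γ = 5/3.
P₁V₁ = 5915 J, P₂V₂ = 9184 J.
W = (5915 − 9184) / 0.6667 = -4903 J.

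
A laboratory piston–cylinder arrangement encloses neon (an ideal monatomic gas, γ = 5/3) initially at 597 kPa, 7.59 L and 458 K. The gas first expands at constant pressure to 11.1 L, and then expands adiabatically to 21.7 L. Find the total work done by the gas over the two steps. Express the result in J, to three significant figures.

Step 1 (isobaric): W = PΔV = (597 kPa)(11.1 − 7.59 L) = 2095 J.
After step 1: P = 597 kPa, V = 11.1 L, T = 669.8 K.
Step 2 (adiabatic): W = (P₁V₁ − P₂V₂)/(γ−1) = (6627 − 4238)/0.667 = 3582 J.
W_total = 2095 + 3582 = 5678 J.

W_total ≈ 5680 J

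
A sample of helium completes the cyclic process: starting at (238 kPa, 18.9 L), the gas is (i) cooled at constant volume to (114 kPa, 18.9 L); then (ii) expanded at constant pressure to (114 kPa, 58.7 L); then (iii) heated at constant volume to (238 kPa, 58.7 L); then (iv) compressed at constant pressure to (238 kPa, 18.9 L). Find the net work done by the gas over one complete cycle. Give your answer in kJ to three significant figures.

W_net ≈ -4.94 kJ

Constant-volume legs do no work.
W(ii) = (114)(58.7 − 18.9) = 4537 J; W(iv) = (238)(18.9 − 58.7) = -9472 J.
W_net = 4537 − 9472 = -4935 J (the counter-clockwise enclosed area).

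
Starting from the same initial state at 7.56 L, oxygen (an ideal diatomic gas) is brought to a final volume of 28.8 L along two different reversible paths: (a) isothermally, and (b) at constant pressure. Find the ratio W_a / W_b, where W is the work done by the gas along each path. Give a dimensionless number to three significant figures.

Path (a) isothermal: W = P₁V₁ ln(V₂/V₁) → W_a/(P₁V₁) = 1.338.
Path (b) isobaric: W = P₁(V₂ − V₁) → W_b/(P₁V₁) = 2.81.
W_a / W_b = 1.338 / 2.81 = 0.4761.

W_a / W_b ≈ 0.476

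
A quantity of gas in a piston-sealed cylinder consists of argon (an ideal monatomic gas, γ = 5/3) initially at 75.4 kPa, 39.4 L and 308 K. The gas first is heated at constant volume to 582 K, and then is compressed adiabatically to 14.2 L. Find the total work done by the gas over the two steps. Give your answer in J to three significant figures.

W_total ≈ -8210 J

Step 1 (isochoric): W = 0 (constant volume).
After step 1: P = 142.5 kPa (V unchanged).
Step 2 (adiabatic): W = (P₁V₁ − P₂V₂)/(γ−1) = (5614 − 11084)/0.667 = -8206 J.
W_total = 0 − 8206 = -8206 J.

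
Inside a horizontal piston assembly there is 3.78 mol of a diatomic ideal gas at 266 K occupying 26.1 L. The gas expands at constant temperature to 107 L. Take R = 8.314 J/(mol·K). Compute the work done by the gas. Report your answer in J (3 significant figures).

Isothermal: W = nRT ln(V₂/V₁).
W = (3.78)(8.314)(266) × ln(107/26.1)
  = 8360 × 1.411
W_by_gas = 11794 J.

W ≈ 11800 J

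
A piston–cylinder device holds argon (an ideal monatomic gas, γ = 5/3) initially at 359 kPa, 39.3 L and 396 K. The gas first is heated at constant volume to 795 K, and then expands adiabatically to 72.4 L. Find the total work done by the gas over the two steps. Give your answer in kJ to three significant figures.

Step 1 (isochoric): W = 0 (constant volume).
After step 1: P = 720.7 kPa (V unchanged).
Step 2 (adiabatic): W = (P₁V₁ − P₂V₂)/(γ−1) = (28324 − 18848)/0.667 = 14215 J.
W_total = 0 + 14215 = 14215 J.

W_total ≈ 14.2 kJ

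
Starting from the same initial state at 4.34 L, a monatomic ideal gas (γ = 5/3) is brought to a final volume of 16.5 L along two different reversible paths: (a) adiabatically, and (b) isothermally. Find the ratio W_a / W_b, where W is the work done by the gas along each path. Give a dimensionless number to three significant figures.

Path (a) adiabatic: W = P₁V₁(1 − (V₁/V₂)^(γ−1))/(γ−1) → W_a/(P₁V₁) = 0.8842.
Path (b) isothermal: W = P₁V₁ ln(V₂/V₁) → W_b/(P₁V₁) = 1.335.
W_a / W_b = 0.8842 / 1.335 = 0.6621.

W_a / W_b ≈ 0.662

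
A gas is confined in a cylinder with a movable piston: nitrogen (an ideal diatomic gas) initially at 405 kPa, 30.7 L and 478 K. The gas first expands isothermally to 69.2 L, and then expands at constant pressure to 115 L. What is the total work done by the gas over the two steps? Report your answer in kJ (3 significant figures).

W_total ≈ 18.3 kJ

Step 1 (isothermal): W = P₁V₁ ln(V₂/V₁) = (12434) ln(69.2/30.7) = 10105 J.
After step 1: P = 179.7 kPa, V = 69.2 L, T = 478 K.
Step 2 (isobaric): W = PΔV = (179.7 kPa)(115 − 69.2 L) = 8229 J.
W_total = 10105 + 8229 = 18334 J.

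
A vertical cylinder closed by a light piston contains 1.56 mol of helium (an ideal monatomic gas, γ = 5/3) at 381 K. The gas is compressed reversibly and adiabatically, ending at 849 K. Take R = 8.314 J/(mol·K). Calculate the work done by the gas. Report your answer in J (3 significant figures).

Adiabatic ⇒ Q = 0, so W_by = −ΔU = nCᵥ(T₁ − T₂).
Cᵥ = 3R/2 = 12.47 J/(mol·K).
W = (1.56)(12.47)(381 − 849) = -9105 J.

W ≈ -9100 J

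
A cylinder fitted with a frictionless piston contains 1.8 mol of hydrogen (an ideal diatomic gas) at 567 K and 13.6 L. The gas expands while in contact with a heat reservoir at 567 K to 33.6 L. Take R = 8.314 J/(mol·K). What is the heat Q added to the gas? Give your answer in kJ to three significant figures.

Isothermal ⇒ ΔU = 0, so Q = W = nRT ln(V₂/V₁).
Q = (1.8)(8.314)(567) ln(33.6/13.6) = 8485 × 0.9045 = 7675 J.

Q ≈ 7.67 kJ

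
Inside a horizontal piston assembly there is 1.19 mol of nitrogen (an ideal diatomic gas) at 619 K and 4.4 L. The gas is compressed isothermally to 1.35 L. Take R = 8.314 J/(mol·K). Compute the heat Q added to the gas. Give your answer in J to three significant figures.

Isothermal ⇒ ΔU = 0, so Q = W = nRT ln(V₂/V₁).
Q = (1.19)(8.314)(619) ln(1.35/4.4) = 6124 × -1.181 = -7236 J.

Q ≈ -7240 J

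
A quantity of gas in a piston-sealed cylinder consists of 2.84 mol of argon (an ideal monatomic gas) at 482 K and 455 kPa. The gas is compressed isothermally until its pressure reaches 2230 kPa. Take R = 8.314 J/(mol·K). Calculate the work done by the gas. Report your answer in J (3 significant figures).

W ≈ -18100 J

Isothermal process: W = nRT ln(V₂/V₁) = nRT ln(P₁/P₂).
W = (2.84)(8.314)(482) × ln(455/2230)
  = 11381 × ln(0.204) = 11381 × -1.589
W_by_gas = -18089 J.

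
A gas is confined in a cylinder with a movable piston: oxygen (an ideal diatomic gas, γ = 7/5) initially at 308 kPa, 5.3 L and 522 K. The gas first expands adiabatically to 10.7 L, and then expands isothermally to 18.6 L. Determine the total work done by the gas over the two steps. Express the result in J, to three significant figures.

W_total ≈ 1680 J

Step 1 (adiabatic): W = (P₁V₁ − P₂V₂)/(γ−1) = (1632 − 1232)/0.4 = 999.8 J.
After step 1: P = 115.2 kPa, V = 10.7 L, T = 394.1 K.
Step 2 (isothermal): W = P₁V₁ ln(V₂/V₁) = (1232) ln(18.6/10.7) = 681.5 J.
W_total = 999.8 + 681.5 = 1681 J.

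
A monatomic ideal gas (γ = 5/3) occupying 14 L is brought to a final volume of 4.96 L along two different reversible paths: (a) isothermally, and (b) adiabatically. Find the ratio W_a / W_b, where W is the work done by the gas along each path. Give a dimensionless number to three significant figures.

Path (a) isothermal: W = P₁V₁ ln(V₂/V₁) → W_a/(P₁V₁) = -1.038.
Path (b) adiabatic: W = P₁V₁(1 − (V₁/V₂)^(γ−1))/(γ−1) → W_b/(P₁V₁) = -1.496.
W_a / W_b = -1.038 / -1.496 = 0.6937.

W_a / W_b ≈ 0.694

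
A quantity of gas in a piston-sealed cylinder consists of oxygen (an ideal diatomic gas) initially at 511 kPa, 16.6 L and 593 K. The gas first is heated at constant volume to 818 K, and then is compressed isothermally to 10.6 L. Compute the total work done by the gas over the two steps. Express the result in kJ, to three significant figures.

Step 1 (isochoric): W = 0 (constant volume).
After step 1: P = 704.9 kPa (V unchanged).
Step 2 (isothermal): W = P₁V₁ ln(V₂/V₁) = (11701) ln(10.6/16.6) = -5249 J.
W_total = 0 − 5249 = -5249 J.

W_total ≈ -5.25 kJ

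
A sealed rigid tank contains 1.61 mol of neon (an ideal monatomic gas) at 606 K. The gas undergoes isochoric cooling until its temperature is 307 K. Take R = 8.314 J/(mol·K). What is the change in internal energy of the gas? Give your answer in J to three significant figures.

ΔU ≈ -6000 J

Constant volume ⇒ W = 0, so Q = ΔU = nCᵥΔT with Cᵥ = 3R/2 = 12.47 J/(mol·K).
ΔU = (1.61)(12.47)(307 − 606) = -6003 J.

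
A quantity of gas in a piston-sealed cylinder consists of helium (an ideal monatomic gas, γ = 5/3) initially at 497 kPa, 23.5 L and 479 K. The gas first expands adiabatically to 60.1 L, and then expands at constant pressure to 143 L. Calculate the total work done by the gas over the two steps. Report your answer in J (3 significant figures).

W_total ≈ 16800 J

Step 1 (adiabatic): W = (P₁V₁ − P₂V₂)/(γ−1) = (11680 − 6245)/0.667 = 8151 J.
After step 1: P = 103.9 kPa, V = 60.1 L, T = 256.1 K.
Step 2 (isobaric): W = PΔV = (103.9 kPa)(143 − 60.1 L) = 8615 J.
W_total = 8151 + 8615 = 16766 J.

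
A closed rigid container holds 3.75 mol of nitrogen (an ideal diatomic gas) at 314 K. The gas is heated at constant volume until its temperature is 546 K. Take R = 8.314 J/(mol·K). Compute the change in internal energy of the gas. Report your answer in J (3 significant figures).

ΔU ≈ 18100 J

Constant volume ⇒ W = 0, so Q = ΔU = nCᵥΔT with Cᵥ = 5R/2 = 20.79 J/(mol·K).
ΔU = (3.75)(20.79)(546 − 314) = 18083 J.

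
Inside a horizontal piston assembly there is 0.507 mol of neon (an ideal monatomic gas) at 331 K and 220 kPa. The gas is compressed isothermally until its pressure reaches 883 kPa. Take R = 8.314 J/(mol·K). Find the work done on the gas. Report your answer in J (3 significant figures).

Isothermal process: W = nRT ln(V₂/V₁) = nRT ln(P₁/P₂).
W = (0.507)(8.314)(331) × ln(220/883)
  = 1395 × ln(0.2492) = 1395 × -1.39
W_by_gas = -1939 J; work on gas = −W_by = 1939 J.

W ≈ 1940 J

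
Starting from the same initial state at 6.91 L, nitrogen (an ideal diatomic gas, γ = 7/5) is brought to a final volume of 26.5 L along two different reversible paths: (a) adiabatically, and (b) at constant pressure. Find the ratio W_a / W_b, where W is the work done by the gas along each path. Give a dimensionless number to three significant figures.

Path (a) adiabatic: W = P₁V₁(1 − (V₁/V₂)^(γ−1))/(γ−1) → W_a/(P₁V₁) = 1.04.
Path (b) isobaric: W = P₁(V₂ − V₁) → W_b/(P₁V₁) = 2.835.
W_a / W_b = 1.04 / 2.835 = 0.3667.

W_a / W_b ≈ 0.367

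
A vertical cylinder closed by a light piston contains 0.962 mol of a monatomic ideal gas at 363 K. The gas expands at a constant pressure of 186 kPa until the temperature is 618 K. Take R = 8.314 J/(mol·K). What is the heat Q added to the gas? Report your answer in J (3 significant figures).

Isobaric: W = nRΔT = (0.962)(8.314)(255) = 2040 J.
ΔU = nCᵥΔT with Cᵥ = 3R/2: ΔU = (0.962)(12.47)(255) = 3059 J.
Q = ΔU + W = 3059 + 2040 = 5099 J.

Q ≈ 5100 J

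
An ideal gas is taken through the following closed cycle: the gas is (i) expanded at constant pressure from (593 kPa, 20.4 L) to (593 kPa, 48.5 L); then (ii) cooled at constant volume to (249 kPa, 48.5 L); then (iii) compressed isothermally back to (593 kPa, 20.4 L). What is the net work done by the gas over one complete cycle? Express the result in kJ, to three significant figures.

Leg (i): W = PΔV = (593)(48.5 − 20.4) = 16663 J.
Leg (ii): W = 0.
Leg (iii): W = PᵢVᵢ ln(V_f/Vᵢ) = (12076) ln(20.4/48.5) = -10459 J.
W_net = 16663 − 10459 = 6205 J.

W_net ≈ 6.20 kJ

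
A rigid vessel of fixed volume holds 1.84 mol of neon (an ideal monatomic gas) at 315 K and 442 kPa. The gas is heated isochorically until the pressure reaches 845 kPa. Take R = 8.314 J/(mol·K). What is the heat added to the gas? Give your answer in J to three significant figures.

Constant volume ⇒ W = 0, so Q = ΔU = nCᵥΔT with Cᵥ = 3R/2 = 12.47 J/(mol·K).
At constant V, T₂/T₁ = P₂/P₁ ⇒ ΔT = T₁(P₂/P₁ − 1) = 315·(845/442 − 1) = 287.2 K.
ΔU = (1.84)(12.47)(287.2) = 6590 J.

Q ≈ 6590 J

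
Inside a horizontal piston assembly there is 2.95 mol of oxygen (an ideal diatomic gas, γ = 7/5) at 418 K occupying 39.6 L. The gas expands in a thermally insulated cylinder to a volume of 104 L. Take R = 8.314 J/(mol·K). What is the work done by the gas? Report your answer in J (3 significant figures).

Adiabatic: TV^(γ−1) = const with γ = 7/5.
T₂ = T₁ (V₁/V₂)^(γ−1) = 418 × (39.6/104)^0.4 = 418 × 0.6796 = 284.1 K.
W_by = nCᵥ(T₁ − T₂) = (2.95)(20.79)(418 − 284.1) = 8211 J.

W ≈ 8210 J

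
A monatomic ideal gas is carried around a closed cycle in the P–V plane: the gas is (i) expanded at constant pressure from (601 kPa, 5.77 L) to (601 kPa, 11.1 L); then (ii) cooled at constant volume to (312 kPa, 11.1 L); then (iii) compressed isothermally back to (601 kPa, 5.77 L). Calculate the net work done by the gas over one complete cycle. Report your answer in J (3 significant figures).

Leg (i): W = PΔV = (601)(11.1 − 5.77) = 3203 J.
Leg (ii): W = 0.
Leg (iii): W = PᵢVᵢ ln(V_f/Vᵢ) = (3463) ln(5.77/11.1) = -2266 J.
W_net = 3203 − 2266 = 937.5 J.

W_net ≈ 937 J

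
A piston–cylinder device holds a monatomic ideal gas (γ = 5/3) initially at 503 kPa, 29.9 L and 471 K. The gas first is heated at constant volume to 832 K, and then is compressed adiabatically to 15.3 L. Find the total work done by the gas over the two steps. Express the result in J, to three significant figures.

W_total ≈ -22400 J

Step 1 (isochoric): W = 0 (constant volume).
After step 1: P = 888.5 kPa (V unchanged).
Step 2 (adiabatic): W = (P₁V₁ − P₂V₂)/(γ−1) = (26567 − 41527)/0.667 = -22440 J.
W_total = 0 − 22440 = -22440 J.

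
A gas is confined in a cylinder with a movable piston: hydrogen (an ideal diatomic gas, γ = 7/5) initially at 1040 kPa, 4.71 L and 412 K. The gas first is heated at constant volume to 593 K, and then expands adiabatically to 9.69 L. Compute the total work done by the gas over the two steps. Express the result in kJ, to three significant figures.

Step 1 (isochoric): W = 0 (constant volume).
After step 1: P = 1497 kPa (V unchanged).
Step 2 (adiabatic): W = (P₁V₁ − P₂V₂)/(γ−1) = (7050 − 5283)/0.4 = 4418 J.
W_total = 0 + 4418 = 4418 J.

W_total ≈ 4.42 kJ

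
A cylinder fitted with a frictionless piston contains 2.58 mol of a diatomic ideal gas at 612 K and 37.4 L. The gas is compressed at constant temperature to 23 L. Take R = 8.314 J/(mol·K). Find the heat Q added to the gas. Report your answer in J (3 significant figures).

Isothermal ⇒ ΔU = 0, so Q = W = nRT ln(V₂/V₁).
Q = (2.58)(8.314)(612) ln(23/37.4) = 13127 × -0.4862 = -6382 J.

Q ≈ -6380 J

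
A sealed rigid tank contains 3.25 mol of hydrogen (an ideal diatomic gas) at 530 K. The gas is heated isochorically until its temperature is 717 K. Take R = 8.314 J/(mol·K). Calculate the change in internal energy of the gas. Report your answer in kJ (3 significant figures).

ΔU ≈ 12.6 kJ

Constant volume ⇒ W = 0, so Q = ΔU = nCᵥΔT with Cᵥ = 5R/2 = 20.79 J/(mol·K).
ΔU = (3.25)(20.79)(717 − 530) = 12632 J.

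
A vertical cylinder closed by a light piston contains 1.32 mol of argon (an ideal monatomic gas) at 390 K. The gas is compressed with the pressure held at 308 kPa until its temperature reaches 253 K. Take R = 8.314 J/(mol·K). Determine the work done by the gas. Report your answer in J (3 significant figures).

W ≈ -1500 J

Isobaric: W = P ΔV = nR ΔT.
W = (1.32)(8.314)(253 − 390) = -1504 J.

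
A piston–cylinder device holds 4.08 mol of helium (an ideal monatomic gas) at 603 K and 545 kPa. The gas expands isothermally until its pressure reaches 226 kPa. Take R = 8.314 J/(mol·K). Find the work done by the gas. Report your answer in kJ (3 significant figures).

Isothermal process: W = nRT ln(V₂/V₁) = nRT ln(P₁/P₂).
W = (4.08)(8.314)(603) × ln(545/226)
  = 20454 × ln(2.412) = 20454 × 0.8803
W_by_gas = 18005 J.

W ≈ 18.0 kJ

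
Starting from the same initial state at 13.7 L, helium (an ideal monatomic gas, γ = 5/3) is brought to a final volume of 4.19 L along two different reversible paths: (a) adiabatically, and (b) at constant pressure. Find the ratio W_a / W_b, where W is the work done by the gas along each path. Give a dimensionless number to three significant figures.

W_a / W_b ≈ 2.60

Path (a) adiabatic: W = P₁V₁(1 − (V₁/V₂)^(γ−1))/(γ−1) → W_a/(P₁V₁) = -1.804.
Path (b) isobaric: W = P₁(V₂ − V₁) → W_b/(P₁V₁) = -0.6942.
W_a / W_b = -1.804 / -0.6942 = 2.599.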